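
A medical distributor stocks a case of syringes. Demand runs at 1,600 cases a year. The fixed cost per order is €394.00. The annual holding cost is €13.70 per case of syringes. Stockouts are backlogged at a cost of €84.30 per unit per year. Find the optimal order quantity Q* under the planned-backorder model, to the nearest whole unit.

Q* ≈ 327 cases

With planned backorders, Q* = √(2DS/H) · √((H+B)/B).
√(2DS/H) = √(2 × 1,600 × 394 / 13.7) = 303.363.
√((H+B)/B) = √((13.7+84.3)/84.3) = 1.0782.
Q* ≈ 327.086.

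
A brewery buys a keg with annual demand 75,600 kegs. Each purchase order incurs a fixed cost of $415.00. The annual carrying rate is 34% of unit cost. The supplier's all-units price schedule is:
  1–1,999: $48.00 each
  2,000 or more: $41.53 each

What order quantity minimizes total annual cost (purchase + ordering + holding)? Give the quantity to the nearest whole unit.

Q* ≈ 2,108 kegs

Holding cost per unit per year at price C is H = 0.34·C.
Candidates are each tier's EOQ (if it falls in that tier) and each price-break quantity.
EOQ at $48.00 = 1960.8 (feasible in tier 1): TC = 75,600×$48.00 + (75,600/1960.8)×415 + (1960.8/2)×0.34×$48.00 = $3,660,800.74.
EOQ at $41.53 = 2108.0 (feasible in tier 2): TC = 75,600×$41.53 + (75,600/2108.0)×415 + (2108.0/2)×0.34×$41.53 = $3,169,433.99.
Lowest total cost is $3,169,433.99 at Q = 2108.0.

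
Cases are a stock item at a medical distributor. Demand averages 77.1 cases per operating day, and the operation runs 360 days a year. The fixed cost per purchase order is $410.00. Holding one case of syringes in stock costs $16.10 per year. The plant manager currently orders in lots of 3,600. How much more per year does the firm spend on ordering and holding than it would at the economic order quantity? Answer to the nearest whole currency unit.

Extra cost ≈ $12,999 per year

Annual demand D = 77.1 × 360 = 27,756.
EOQ = √(2DS/H) = √(2 × 27,756 × 410 / 16.1) ≈ 1188.97.
Cost at Q* = (D/Q*)S + (Q*/2)H = √(2DSH) ≈ $19,142.48.
Cost at Q = 3,600: (27,756/3,600)×410 + (3,600/2)×16.1 = $3,161.10 + $28,980.00 = $32,141.10.
Excess = $32,141.10 − $19,142.48 = $12,998.62.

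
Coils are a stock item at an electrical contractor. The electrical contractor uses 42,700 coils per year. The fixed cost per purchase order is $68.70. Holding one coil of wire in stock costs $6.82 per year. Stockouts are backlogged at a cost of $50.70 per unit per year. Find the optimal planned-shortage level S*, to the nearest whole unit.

S* ≈ 117 coils

With planned backorders, Q* = √(2DS/H) · √((H+B)/B).
√(2DS/H) = √(2 × 42,700 × 68.7 / 6.82) = 927.503.
√((H+B)/B) = √((6.82+50.7)/50.7) = 1.0651.
Q* ≈ 987.917.
S* = Q* · H/(H+B) = 987.917 × 6.82/57.52 ≈ 117.135.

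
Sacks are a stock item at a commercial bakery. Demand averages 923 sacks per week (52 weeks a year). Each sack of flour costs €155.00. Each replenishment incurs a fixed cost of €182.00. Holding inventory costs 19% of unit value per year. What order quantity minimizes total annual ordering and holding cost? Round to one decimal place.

Q* ≈ 770.2 sacks

Annual demand D = 923 × 52 = 47,996.
Holding cost H = 0.19 × €155.00 = €29.4500 per unit per year.
EOQ = √(2DS / H) = √(2 × 47,996 × 182 / 29.45).
= √(17,470,544 / 29.45) = √593,227.3005 ≈ 770.213.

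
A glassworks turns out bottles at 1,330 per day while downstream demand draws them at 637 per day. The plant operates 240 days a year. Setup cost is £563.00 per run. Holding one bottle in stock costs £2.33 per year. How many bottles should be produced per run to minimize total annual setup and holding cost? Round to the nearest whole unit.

Annual demand D = 637 × 240 = 152,880.
Production build-up factor (1 − d/p) = 1 − 637/1,330 = 0.5211.
Q* = √(2DS / (H(1 − d/p))) = √(2 × 152,880 × 563 / (2.33 × 0.5211)).
= √(172,142,880 / 1.2141) ≈ 11907.642.

Q* ≈ 11,908 bottles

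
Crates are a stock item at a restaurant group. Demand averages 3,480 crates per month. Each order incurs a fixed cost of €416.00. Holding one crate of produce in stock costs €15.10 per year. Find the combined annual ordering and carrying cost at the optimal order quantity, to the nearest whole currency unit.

TC* ≈ €22,905

Annual demand D = 3,480 × 12 = 41,760.
Q* = √(2DS/H) = √(2 × 41,760 × 416 / 15.1) ≈ 1516.89.
At the optimum the two cost components are equal, so total cost = 2·(Q*/2)H = Q*·H.
Minimum total = √(2DSH) = √(2 × 41,760 × 416 × 15.1) ≈ 22905.005.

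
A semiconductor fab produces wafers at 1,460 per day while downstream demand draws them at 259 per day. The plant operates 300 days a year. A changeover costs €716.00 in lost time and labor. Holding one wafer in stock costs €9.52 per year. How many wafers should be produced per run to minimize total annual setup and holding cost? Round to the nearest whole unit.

Q* ≈ 3,769 wafers

Annual demand D = 259 × 300 = 77,700.
Production build-up factor (1 − d/p) = 1 − 259/1,460 = 0.8226.
Q* = √(2DS / (H(1 − d/p))) = √(2 × 77,700 × 716 / (9.52 × 0.8226)).
= √(111,266,400 / 7.8312) ≈ 3769.367.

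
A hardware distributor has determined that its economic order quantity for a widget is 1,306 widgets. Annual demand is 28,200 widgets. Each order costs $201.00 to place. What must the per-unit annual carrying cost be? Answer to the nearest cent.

H ≈ $6.65

Invert the EOQ relation Q*² = 2DS/H.
From Q* = √(2DS/H): H = 2DS / Q*² = 2 × 28,200 × 201 / 1,306² = 6.6464.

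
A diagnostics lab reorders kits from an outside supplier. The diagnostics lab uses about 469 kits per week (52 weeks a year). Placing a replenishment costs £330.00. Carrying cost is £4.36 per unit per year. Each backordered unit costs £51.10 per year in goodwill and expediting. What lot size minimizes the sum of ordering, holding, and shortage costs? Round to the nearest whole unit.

Q* ≈ 2,002 kits

Annual demand D = 469 × 52 = 24,388.
With planned backorders, Q* = √(2DS/H) · √((H+B)/B).
√(2DS/H) = √(2 × 24,388 × 330 / 4.36) = 1921.396.
√((H+B)/B) = √((4.36+51.1)/51.1) = 1.0418.
Q* ≈ 2001.688.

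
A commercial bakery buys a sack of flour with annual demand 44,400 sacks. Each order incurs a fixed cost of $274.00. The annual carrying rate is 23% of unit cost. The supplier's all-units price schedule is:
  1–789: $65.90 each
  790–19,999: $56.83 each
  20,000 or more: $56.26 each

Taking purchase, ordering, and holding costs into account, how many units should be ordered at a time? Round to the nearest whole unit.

Q* ≈ 1,364 sacks

Holding cost per unit per year at price C is H = 0.23·C.
For each price level, check whether its EOQ is feasible; otherwise the best quantity at that price is the breakpoint.
Tier 1 ($65.90): EOQ = 1267.0 exceeds tier's upper bound 789, so this tier is dominated.
EOQ at $56.83 = 1364.4 (feasible in tier 2): TC = 44,400×$56.83 + (44,400/1364.4)×274 + (1364.4/2)×0.23×$56.83 = $2,541,085.41.
EOQ at $56.26 = 1371.3 < 20000, so use break Q=20000: TC = 44,400×$56.26 + (44,400/20000.0)×274 + (20000.0/2)×0.23×$56.26 = $2,627,950.28.
Lowest total cost is $2,541,085.41 at Q = 1364.4.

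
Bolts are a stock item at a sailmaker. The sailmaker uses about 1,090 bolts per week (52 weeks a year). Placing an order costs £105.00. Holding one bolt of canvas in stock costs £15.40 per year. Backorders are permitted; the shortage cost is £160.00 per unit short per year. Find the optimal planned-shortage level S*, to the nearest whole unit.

Annual demand D = 1,090 × 52 = 56,680.
With planned backorders, Q* = √(2DS/H) · √((H+B)/B).
√(2DS/H) = √(2 × 56,680 × 105 / 15.4) = 879.152.
√((H+B)/B) = √((15.4+160)/160) = 1.0470.
Q* ≈ 920.490.
S* = Q* · H/(H+B) = 920.490 × 15.4/175.4 ≈ 80.818.

S* ≈ 81 bolts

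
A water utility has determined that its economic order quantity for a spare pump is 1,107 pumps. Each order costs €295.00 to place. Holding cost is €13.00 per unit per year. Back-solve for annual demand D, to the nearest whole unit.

The basic EOQ model gives Q* = √(2DS/H); rearrange for the unknown.
From Q* = √(2DS/H): D = Q*²H / (2S) = 1,107² × 13 / (2 × 295) = 27001.419.

D ≈ 27,001 pumps per year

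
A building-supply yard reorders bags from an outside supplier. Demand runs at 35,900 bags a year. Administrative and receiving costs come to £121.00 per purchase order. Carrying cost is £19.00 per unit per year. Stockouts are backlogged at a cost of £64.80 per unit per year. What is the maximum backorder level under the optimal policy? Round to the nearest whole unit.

With planned backorders, Q* = √(2DS/H) · √((H+B)/B).
√(2DS/H) = √(2 × 35,900 × 121 / 19) = 676.205.
√((H+B)/B) = √((19+64.8)/64.8) = 1.1372.
Q* ≈ 768.976.
S* = Q* · H/(H+B) = 768.976 × 19/83.8 ≈ 174.350.

S* ≈ 174 bags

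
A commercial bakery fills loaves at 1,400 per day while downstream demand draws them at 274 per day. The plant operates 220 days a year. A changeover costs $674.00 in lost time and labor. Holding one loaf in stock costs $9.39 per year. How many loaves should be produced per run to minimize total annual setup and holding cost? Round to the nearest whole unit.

Annual demand D = 274 × 220 = 60,280.
Production build-up factor (1 − d/p) = 1 − 274/1,400 = 0.8043.
Q* = √(2DS / (H(1 − d/p))) = √(2 × 60,280 × 674 / (9.39 × 0.8043)).
= √(81,257,440 / 7.5522) ≈ 3280.149.

Q* ≈ 3,280 loaves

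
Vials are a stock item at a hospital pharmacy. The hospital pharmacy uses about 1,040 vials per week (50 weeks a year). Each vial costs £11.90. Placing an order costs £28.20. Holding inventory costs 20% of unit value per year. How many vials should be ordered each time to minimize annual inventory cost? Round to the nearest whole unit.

Annual demand D = 1,040 × 50 = 52,000.
Holding cost H = 0.20 × £11.90 = £2.3800 per unit per year.
EOQ = √(2DS / H) = √(2 × 52,000 × 28.2 / 2.38).
= √(2,932,800 / 2.38) = √1,232,268.9076 ≈ 1110.076.

Q* ≈ 1,110 vials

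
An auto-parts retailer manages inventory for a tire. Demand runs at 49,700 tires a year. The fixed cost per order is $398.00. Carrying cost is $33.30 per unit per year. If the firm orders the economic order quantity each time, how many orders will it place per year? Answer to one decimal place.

N ≈ 45.6 orders per year

The optimal lot size = √(2DS/H) = √(2 × 49,700 × 398 / 33.3) ≈ 1089.97.
Orders per year = D / Q* = 49,700 / 1089.97 ≈ 45.598.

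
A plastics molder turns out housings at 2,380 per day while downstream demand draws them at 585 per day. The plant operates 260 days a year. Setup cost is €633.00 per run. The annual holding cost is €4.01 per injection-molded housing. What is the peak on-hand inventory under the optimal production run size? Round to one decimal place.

Annual demand D = 585 × 260 = 152,100.
Production build-up factor (1 − d/p) = 1 − 585/2,380 = 0.7542.
Q* = √(2DS / (H(1 − d/p))) = √(2 × 152,100 × 633 / (4.01 × 0.7542)).
= √(192,558,600 / 3.0243) ≈ 7979.313.
Maximum inventory = Q*(1 − d/p) = 7979.313 × 0.7542 ≈ 6018.012.

I_max ≈ 6,018.0 housings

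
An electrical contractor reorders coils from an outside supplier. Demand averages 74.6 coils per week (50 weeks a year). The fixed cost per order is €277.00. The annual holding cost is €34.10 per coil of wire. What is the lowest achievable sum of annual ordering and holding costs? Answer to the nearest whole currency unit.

Annual demand D = 74.6 × 50 = 3,730.
The optimal lot size = √(2DS/H) = √(2 × 3,730 × 277 / 34.1) ≈ 246.17.
At Q*, ordering cost (D/Q*)S equals holding cost (Q*/2)H, each = √(DSH/2).
Minimum total = √(2DSH) = √(2 × 3,730 × 277 × 34.1) ≈ 8394.339.

TC* ≈ €8,394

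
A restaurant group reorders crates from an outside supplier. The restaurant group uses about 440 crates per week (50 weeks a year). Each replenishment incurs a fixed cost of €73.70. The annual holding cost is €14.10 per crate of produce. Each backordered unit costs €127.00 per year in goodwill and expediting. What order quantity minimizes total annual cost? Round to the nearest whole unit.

Annual demand D = 440 × 50 = 22,000.
With planned backorders, Q* = √(2DS/H) · √((H+B)/B).
√(2DS/H) = √(2 × 22,000 × 73.7 / 14.1) = 479.568.
√((H+B)/B) = √((14.1+127)/127) = 1.0541.
Q* ≈ 505.490.

Q* ≈ 505 crates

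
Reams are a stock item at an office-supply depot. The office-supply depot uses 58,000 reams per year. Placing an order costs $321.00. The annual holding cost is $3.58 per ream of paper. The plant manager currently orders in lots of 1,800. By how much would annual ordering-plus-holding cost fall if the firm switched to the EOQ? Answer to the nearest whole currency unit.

Extra cost ≈ $2,020 per year

EOQ = √(2DS/H) = √(2 × 58,000 × 321 / 3.58) ≈ 3225.08.
Cost at Q* = (D/Q*)S + (Q*/2)H = √(2DSH) ≈ $11,545.77.
Cost at Q = 1,800: (58,000/1,800)×321 + (1,800/2)×3.58 = $10,343.33 + $3,222.00 = $13,565.33.
Excess = $13,565.33 − $11,545.77 = $2,019.56.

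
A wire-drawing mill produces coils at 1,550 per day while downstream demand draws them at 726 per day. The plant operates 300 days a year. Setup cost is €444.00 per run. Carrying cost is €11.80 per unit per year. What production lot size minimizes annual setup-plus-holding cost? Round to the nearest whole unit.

Annual demand D = 726 × 300 = 217,800.
Production build-up factor (1 − d/p) = 1 − 726/1,550 = 0.5316.
Q* = √(2DS / (H(1 − d/p))) = √(2 × 217,800 × 444 / (11.8 × 0.5316)).
= √(193,406,400 / 6.273) ≈ 5552.603.

Q* ≈ 5,553 coils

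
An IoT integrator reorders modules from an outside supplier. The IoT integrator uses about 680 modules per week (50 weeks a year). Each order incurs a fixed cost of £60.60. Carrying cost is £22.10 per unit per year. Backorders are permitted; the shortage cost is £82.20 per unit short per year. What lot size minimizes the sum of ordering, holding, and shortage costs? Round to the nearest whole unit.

Q* ≈ 486 modules

Annual demand D = 680 × 50 = 34,000.
With planned backorders, Q* = √(2DS/H) · √((H+B)/B).
√(2DS/H) = √(2 × 34,000 × 60.6 / 22.1) = 431.812.
√((H+B)/B) = √((22.1+82.2)/82.2) = 1.1264.
Q* ≈ 486.408.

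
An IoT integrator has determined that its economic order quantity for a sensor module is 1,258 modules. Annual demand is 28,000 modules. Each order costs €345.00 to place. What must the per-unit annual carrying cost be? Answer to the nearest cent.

H ≈ €12.21

Squaring Q* = √(2DS/H) gives Q*² = 2DS/H.
From Q* = √(2DS/H): H = 2DS / Q*² = 2 × 28,000 × 345 / 1,258² = 12.2080.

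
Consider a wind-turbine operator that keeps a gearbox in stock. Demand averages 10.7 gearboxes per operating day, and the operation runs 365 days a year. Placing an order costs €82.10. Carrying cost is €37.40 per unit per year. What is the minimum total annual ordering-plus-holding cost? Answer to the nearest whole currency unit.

TC* ≈ €4,897

Annual demand D = 10.7 × 365 = 3,905.5.
EOQ = √(2DS/H) = √(2 × 3,905.5 × 82.1 / 37.4) ≈ 130.95.
At Q*, ordering cost (D/Q*)S equals holding cost (Q*/2)H, each = √(DSH/2).
Minimum total = √(2DSH) = √(2 × 3,905.5 × 82.1 × 37.4) ≈ 4897.345.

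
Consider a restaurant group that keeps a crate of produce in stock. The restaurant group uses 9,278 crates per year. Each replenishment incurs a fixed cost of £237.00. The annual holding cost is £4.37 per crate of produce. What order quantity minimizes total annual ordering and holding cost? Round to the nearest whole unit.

Q* ≈ 1,003 crates

EOQ = √(2DS / H) = √(2 × 9,278 × 237 / 4.37).
= √(4,397,772 / 4.37) = √1,006,355.1487 ≈ 1003.173.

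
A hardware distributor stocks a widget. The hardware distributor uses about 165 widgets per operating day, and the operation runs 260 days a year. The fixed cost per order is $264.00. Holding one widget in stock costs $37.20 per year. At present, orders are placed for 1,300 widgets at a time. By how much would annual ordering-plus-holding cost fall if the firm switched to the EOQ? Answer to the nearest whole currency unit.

Annual demand D = 165 × 260 = 42,900.
EOQ = √(2DS/H) = √(2 × 42,900 × 264 / 37.2) ≈ 780.32.
Cost at Q* = (D/Q*)S + (Q*/2)H = √(2DSH) ≈ $29,028.00.
Cost at Q = 1,300: (42,900/1,300)×264 + (1,300/2)×37.2 = $8,712.00 + $24,180.00 = $32,892.00.
Excess = $32,892.00 − $29,028.00 = $3,864.00.

Extra cost ≈ $3,864 per year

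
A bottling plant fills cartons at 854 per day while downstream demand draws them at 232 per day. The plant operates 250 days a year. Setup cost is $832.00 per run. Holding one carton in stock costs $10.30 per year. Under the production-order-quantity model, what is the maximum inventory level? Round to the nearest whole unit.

I_max ≈ 2,612 cartons

Annual demand D = 232 × 250 = 58,000.
Production build-up factor (1 − d/p) = 1 − 232/854 = 0.7283.
Q* = √(2DS / (H(1 − d/p))) = √(2 × 58,000 × 832 / (10.3 × 0.7283)).
= √(96,512,000 / 7.5019) ≈ 3586.789.
Maximum inventory = Q*(1 − d/p) = 3586.789 × 0.7283 ≈ 2612.392.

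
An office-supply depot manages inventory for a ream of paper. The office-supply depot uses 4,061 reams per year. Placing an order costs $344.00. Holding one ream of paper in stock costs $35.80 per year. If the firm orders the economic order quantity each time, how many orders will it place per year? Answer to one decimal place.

N ≈ 14.5 orders per year

Q* = √(2DS/H) = √(2 × 4,061 × 344 / 35.8) ≈ 279.36.
Orders per year = D / Q* = 4,061 / 279.36 ≈ 14.537.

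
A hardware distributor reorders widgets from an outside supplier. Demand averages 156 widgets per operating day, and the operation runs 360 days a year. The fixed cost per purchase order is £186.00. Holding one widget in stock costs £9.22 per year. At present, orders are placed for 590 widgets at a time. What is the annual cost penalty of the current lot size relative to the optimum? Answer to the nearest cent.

Extra cost ≈ £6,545.82 per year

Annual demand D = 156 × 360 = 56,160.
EOQ = √(2DS/H) = √(2 × 56,160 × 186 / 9.22) ≈ 1505.29.
Cost at Q* = (D/Q*)S + (Q*/2)H = √(2DSH) ≈ £13,878.75.
Cost at Q = 590: (56,160/590)×186 + (590/2)×9.22 = £17,704.68 + £2,719.90 = £20,424.58.
Excess = £20,424.58 − £13,878.75 = £6,545.82.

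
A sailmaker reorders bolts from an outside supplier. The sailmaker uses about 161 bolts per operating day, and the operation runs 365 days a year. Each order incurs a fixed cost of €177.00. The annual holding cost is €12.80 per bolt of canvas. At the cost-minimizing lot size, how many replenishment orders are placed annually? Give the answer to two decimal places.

Annual demand D = 161 × 365 = 58,765.
Q* = √(2DS/H) = √(2 × 58,765 × 177 / 12.8) ≈ 1274.84.
Orders per year = D / Q* = 58,765 / 1274.84 ≈ 46.096.

N ≈ 46.10 orders per year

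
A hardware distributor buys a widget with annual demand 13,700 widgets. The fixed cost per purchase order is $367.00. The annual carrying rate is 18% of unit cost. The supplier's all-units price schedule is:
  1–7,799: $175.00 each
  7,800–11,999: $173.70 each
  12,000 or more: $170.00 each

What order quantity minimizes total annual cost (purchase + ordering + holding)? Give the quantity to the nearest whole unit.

Holding cost per unit per year at price C is H = 0.18·C.
For each price level, check whether its EOQ is feasible; otherwise the best quantity at that price is the breakpoint.
EOQ at $175.00 = 565.0 (feasible in tier 1): TC = 13,700×$175.00 + (13,700/565.0)×367 + (565.0/2)×0.18×$175.00 = $2,415,297.69.
EOQ at $173.70 = 567.1 < 7800, so use break Q=7800: TC = 13,700×$173.70 + (13,700/7800.0)×367 + (7800.0/2)×0.18×$173.70 = $2,502,272.00.
EOQ at $170.00 = 573.3 < 12000, so use break Q=12000: TC = 13,700×$170.00 + (13,700/12000.0)×367 + (12000.0/2)×0.18×$170.00 = $2,513,018.99.
Lowest total cost is $2,415,297.69 at Q = 565.0.

Q* ≈ 565 widgets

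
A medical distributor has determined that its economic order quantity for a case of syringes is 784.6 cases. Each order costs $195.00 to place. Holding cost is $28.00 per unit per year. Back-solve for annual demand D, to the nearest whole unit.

D ≈ 44,197 cases per year

The basic EOQ model gives Q* = √(2DS/H); rearrange for the unknown.
From Q* = √(2DS/H): D = Q*²H / (2S) = 784.6² × 28 / (2 × 195) = 44196.719.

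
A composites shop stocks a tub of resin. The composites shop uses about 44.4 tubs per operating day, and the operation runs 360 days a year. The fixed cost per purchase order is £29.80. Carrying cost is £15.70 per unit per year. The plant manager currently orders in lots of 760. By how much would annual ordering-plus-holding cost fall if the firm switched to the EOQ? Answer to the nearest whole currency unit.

Annual demand D = 44.4 × 360 = 15,984.
EOQ = √(2DS/H) = √(2 × 15,984 × 29.8 / 15.7) ≈ 246.33.
Cost at Q* = (D/Q*)S + (Q*/2)H = √(2DSH) ≈ £3,867.37.
Cost at Q = 760: (15,984/760)×29.8 + (760/2)×15.7 = £626.74 + £5,966.00 = £6,592.74.
Excess = £6,592.74 − £3,867.37 = £2,725.37.

Extra cost ≈ £2,725 per year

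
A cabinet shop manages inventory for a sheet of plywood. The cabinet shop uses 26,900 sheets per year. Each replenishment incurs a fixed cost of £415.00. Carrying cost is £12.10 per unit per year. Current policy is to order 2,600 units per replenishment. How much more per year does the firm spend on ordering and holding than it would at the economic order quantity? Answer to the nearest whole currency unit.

EOQ = √(2DS/H) = √(2 × 26,900 × 415 / 12.1) ≈ 1358.38.
Cost at Q* = (D/Q*)S + (Q*/2)H = √(2DSH) ≈ £16,436.44.
Cost at Q = 2,600: (26,900/2,600)×415 + (2,600/2)×12.1 = £4,293.65 + £15,730.00 = £20,023.65.
Excess = £20,023.65 − £16,436.44 = £3,587.21.

Extra cost ≈ £3,587 per year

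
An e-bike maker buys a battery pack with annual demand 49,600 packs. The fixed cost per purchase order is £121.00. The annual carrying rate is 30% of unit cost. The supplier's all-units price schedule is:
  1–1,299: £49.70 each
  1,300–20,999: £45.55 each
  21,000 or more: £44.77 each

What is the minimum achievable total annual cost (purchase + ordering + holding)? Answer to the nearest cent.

TC* ≈ £2,272,778.87

Holding cost per unit per year at price C is H = 0.30·C.
For each price level, check whether its EOQ is feasible; otherwise the best quantity at that price is the breakpoint.
EOQ at £49.70 = 897.2 (feasible in tier 1): TC = 49,600×£49.70 + (49,600/897.2)×121 + (897.2/2)×0.30×£49.70 = £2,478,497.88.
EOQ at £45.55 = 937.2 < 1300, so use break Q=1300: TC = 49,600×£45.55 + (49,600/1300.0)×121 + (1300.0/2)×0.30×£45.55 = £2,272,778.87.
EOQ at £44.77 = 945.4 < 21000, so use break Q=21000: TC = 49,600×£44.77 + (49,600/21000.0)×121 + (21000.0/2)×0.30×£44.77 = £2,361,903.29.
Lowest total cost among the candidates is at Q = 1300.0.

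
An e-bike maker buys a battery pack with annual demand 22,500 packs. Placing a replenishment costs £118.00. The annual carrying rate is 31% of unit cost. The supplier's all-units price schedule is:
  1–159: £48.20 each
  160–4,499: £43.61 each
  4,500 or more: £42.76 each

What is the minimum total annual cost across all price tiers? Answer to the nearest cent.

TC* ≈ £989,697.69

Holding cost per unit per year at price C is H = 0.31·C.
Evaluate total cost at each tier's feasible EOQ or, if the EOQ is below the tier, at the tier's minimum quantity.
Tier 1 (£48.20): EOQ = 596.1 exceeds tier's upper bound 159, so this tier is dominated.
EOQ at £43.61 = 626.7 (feasible in tier 2): TC = 22,500×£43.61 + (22,500/626.7)×118 + (626.7/2)×0.31×£43.61 = £989,697.69.
EOQ at £42.76 = 632.9 < 4500, so use break Q=4500: TC = 22,500×£42.76 + (22,500/4500.0)×118 + (4500.0/2)×0.31×£42.76 = £992,515.10.
Lowest total cost among the candidates is at Q = 626.7.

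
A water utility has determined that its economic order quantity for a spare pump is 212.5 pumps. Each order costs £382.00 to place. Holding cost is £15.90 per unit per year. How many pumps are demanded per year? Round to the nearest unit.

Invert the EOQ relation Q*² = 2DS/H.
From Q* = √(2DS/H): D = Q*²H / (2S) = 212.5² × 15.9 / (2 × 382) = 939.770.

D ≈ 940 pumps per year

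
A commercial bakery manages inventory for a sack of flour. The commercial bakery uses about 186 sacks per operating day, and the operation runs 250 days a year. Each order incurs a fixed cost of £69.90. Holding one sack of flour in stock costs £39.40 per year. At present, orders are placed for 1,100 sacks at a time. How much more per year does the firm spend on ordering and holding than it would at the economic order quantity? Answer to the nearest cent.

Annual demand D = 186 × 250 = 46,500.
EOQ = √(2DS/H) = √(2 × 46,500 × 69.9 / 39.4) ≈ 406.19.
Cost at Q* = (D/Q*)S + (Q*/2)H = √(2DSH) ≈ £16,003.99.
Cost at Q = 1,100: (46,500/1,100)×69.9 + (1,100/2)×39.4 = £2,954.86 + £21,670.00 = £24,624.86.
Excess = £24,624.86 − £16,003.99 = £8,620.88.

Extra cost ≈ £8,620.88 per year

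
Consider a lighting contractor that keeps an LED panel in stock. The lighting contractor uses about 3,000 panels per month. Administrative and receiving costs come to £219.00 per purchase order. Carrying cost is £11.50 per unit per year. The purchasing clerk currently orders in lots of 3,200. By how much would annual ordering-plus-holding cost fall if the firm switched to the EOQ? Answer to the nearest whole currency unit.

Extra cost ≈ £7,398 per year

Annual demand D = 3,000 × 12 = 36,000.
EOQ = √(2DS/H) = √(2 × 36,000 × 219 / 11.5) ≈ 1170.95.
Cost at Q* = (D/Q*)S + (Q*/2)H = √(2DSH) ≈ £13,465.96.
Cost at Q = 3,200: (36,000/3,200)×219 + (3,200/2)×11.5 = £2,463.75 + £18,400.00 = £20,863.75.
Excess = £20,863.75 − £13,465.96 = £7,397.79.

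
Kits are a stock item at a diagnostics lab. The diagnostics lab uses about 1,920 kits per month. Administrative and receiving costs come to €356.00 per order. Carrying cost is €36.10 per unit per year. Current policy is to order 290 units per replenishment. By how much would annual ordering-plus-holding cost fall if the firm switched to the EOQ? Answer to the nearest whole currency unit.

Extra cost ≈ €9,183 per year

Annual demand D = 1,920 × 12 = 23,040.
EOQ = √(2DS/H) = √(2 × 23,040 × 356 / 36.1) ≈ 674.11.
Cost at Q* = (D/Q*)S + (Q*/2)H = √(2DSH) ≈ €24,335.20.
Cost at Q = 290: (23,040/290)×356 + (290/2)×36.1 = €28,283.59 + €5,234.50 = €33,518.09.
Excess = €33,518.09 − €24,335.20 = €9,182.89.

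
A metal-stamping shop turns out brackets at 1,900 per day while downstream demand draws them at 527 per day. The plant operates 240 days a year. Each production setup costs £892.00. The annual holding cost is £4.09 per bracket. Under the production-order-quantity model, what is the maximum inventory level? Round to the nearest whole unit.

Annual demand D = 527 × 240 = 126,480.
Production build-up factor (1 − d/p) = 1 − 527/1,900 = 0.7226.
Q* = √(2DS / (H(1 − d/p))) = √(2 × 126,480 × 892 / (4.09 × 0.7226)).
= √(225,640,320 / 2.9556) ≈ 8737.521.
Maximum inventory = Q*(1 − d/p) = 8737.521 × 0.7226 ≈ 6314.009.

I_max ≈ 6,314 brackets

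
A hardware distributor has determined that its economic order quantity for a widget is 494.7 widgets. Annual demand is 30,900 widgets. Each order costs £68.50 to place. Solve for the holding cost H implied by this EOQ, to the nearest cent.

Squaring Q* = √(2DS/H) gives Q*² = 2DS/H.
From Q* = √(2DS/H): H = 2DS / Q*² = 2 × 30,900 × 68.5 / 494.7² = 17.2980.

H ≈ £17.30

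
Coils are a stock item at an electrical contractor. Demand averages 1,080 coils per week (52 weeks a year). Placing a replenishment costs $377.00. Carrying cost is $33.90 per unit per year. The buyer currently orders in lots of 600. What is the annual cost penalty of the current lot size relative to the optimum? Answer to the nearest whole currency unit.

Extra cost ≈ $7,569 per year

Annual demand D = 1,080 × 52 = 56,160.
EOQ = √(2DS/H) = √(2 × 56,160 × 377 / 33.9) ≈ 1117.63.
Cost at Q* = (D/Q*)S + (Q*/2)H = √(2DSH) ≈ $37,887.77.
Cost at Q = 600: (56,160/600)×377 + (600/2)×33.9 = $35,287.20 + $10,170.00 = $45,457.20.
Excess = $45,457.20 − $37,887.77 = $7,569.43.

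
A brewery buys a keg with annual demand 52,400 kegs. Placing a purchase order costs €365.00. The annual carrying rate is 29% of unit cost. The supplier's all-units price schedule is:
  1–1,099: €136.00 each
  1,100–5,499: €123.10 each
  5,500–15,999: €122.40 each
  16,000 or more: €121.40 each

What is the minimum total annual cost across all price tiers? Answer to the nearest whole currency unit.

TC* ≈ €6,487,462

Holding cost per unit per year at price C is H = 0.29·C.
Evaluate total cost at each tier's feasible EOQ or, if the EOQ is below the tier, at the tier's minimum quantity.
EOQ at €136.00 = 984.8 (feasible in tier 1): TC = 52,400×€136.00 + (52,400/984.8)×365 + (984.8/2)×0.29×€136.00 = €7,165,241.46.
EOQ at €123.10 = 1035.1 < 1100, so use break Q=1100: TC = 52,400×€123.10 + (52,400/1100.0)×365 + (1100.0/2)×0.29×€123.10 = €6,487,461.72.
EOQ at €122.40 = 1038.1 < 5500, so use break Q=5500: TC = 52,400×€122.40 + (52,400/5500.0)×365 + (5500.0/2)×0.29×€122.40 = €6,514,851.45.
EOQ at €121.40 = 1042.4 < 16000, so use break Q=16000: TC = 52,400×€121.40 + (52,400/16000.0)×365 + (16000.0/2)×0.29×€121.40 = €6,644,203.38.
Lowest total cost among the candidates is at Q = 1100.0.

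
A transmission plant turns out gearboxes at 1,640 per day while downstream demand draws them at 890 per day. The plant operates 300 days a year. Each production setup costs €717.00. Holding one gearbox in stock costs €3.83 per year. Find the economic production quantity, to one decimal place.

Annual demand D = 890 × 300 = 267,000.
Production build-up factor (1 − d/p) = 1 − 890/1,640 = 0.4573.
Q* = √(2DS / (H(1 − d/p))) = √(2 × 267,000 × 717 / (3.83 × 0.4573)).
= √(382,878,000 / 1.7515) ≈ 14785.027.

Q* ≈ 14,785.0 gearboxes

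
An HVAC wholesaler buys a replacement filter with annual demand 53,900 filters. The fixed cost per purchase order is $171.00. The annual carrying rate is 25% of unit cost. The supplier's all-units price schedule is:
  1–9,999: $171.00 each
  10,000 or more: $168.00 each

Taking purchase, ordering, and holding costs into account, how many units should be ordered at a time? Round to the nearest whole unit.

Q* ≈ 657 filters

Holding cost per unit per year at price C is H = 0.25·C.
Candidates are each tier's EOQ (if it falls in that tier) and each price-break quantity.
EOQ at $171.00 = 656.7 (feasible in tier 1): TC = 53,900×$171.00 + (53,900/656.7)×171 + (656.7/2)×0.25×$171.00 = $9,244,972.14.
EOQ at $168.00 = 662.5 < 10000, so use break Q=10000: TC = 53,900×$168.00 + (53,900/10000.0)×171 + (10000.0/2)×0.25×$168.00 = $9,266,121.69.
Lowest total cost is $9,244,972.14 at Q = 656.7.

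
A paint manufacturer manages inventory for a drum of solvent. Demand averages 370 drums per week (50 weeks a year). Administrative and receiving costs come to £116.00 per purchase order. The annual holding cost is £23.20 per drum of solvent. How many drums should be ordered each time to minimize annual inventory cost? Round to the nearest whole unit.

Annual demand D = 370 × 50 = 18,500.
EOQ = √(2DS / H) = √(2 × 18,500 × 116 / 23.2).
= √(4,292,000 / 23.2) = √185,000 ≈ 430.116.

Q* ≈ 430 drums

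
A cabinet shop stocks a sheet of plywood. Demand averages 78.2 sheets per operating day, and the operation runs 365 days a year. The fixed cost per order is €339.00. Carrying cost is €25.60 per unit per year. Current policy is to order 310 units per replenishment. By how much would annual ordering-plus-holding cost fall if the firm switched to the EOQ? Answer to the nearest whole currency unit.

Extra cost ≈ €12,923 per year

Annual demand D = 78.2 × 365 = 28,543.
EOQ = √(2DS/H) = √(2 × 28,543 × 339 / 25.6) ≈ 869.45.
Cost at Q* = (D/Q*)S + (Q*/2)H = √(2DSH) ≈ €22,257.92.
Cost at Q = 310: (28,543/310)×339 + (310/2)×25.6 = €31,213.15 + €3,968.00 = €35,181.15.
Excess = €35,181.15 − €22,257.92 = €12,923.23.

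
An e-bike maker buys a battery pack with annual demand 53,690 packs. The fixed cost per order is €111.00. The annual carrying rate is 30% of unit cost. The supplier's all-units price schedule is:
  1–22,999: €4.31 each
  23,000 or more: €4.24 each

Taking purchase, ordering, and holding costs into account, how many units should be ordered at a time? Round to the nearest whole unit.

Q* ≈ 3,036 packs

Holding cost per unit per year at price C is H = 0.30·C.
For each price level, check whether its EOQ is feasible; otherwise the best quantity at that price is the breakpoint.
EOQ at €4.31 = 3036.2 (feasible in tier 1): TC = 53,690×€4.31 + (53,690/3036.2)×111 + (3036.2/2)×0.30×€4.31 = €235,329.65.
EOQ at €4.24 = 3061.1 < 23000, so use break Q=23000: TC = 53,690×€4.24 + (53,690/23000.0)×111 + (23000.0/2)×0.30×€4.24 = €242,532.71.
Lowest total cost is €235,329.65 at Q = 3036.2.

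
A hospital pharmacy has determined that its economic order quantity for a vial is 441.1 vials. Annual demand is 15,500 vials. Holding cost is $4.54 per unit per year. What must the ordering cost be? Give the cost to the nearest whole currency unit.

Invert the EOQ relation Q*² = 2DS/H.
From Q* = √(2DS/H): S = Q*²H / (2D) = 441.1² × 4.54 / (2 × 15,500) = 28.4950.

S ≈ $28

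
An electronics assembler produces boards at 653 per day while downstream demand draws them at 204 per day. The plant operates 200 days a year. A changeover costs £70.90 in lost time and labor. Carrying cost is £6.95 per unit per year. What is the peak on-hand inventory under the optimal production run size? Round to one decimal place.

Annual demand D = 204 × 200 = 40,800.
Production build-up factor (1 − d/p) = 1 − 204/653 = 0.6876.
Q* = √(2DS / (H(1 − d/p))) = √(2 × 40,800 × 70.9 / (6.95 × 0.6876)).
= √(5,785,440 / 4.7788) ≈ 1100.295.
Maximum inventory = Q*(1 − d/p) = 1100.295 × 0.6876 ≈ 756.558.

I_max ≈ 756.6 boards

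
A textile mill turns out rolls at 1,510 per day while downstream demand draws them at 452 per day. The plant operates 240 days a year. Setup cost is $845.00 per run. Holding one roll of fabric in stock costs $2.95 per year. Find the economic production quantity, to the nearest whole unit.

Annual demand D = 452 × 240 = 108,480.
Production build-up factor (1 − d/p) = 1 − 452/1,510 = 0.7007.
Q* = √(2DS / (H(1 − d/p))) = √(2 × 108,480 × 845 / (2.95 × 0.7007)).
= √(183,331,200 / 2.067) ≈ 9417.873.

Q* ≈ 9,418 rolls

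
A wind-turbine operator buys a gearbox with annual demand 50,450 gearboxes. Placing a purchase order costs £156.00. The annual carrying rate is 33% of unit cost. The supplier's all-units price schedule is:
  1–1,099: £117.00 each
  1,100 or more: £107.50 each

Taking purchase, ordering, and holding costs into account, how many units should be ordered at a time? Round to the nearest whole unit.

Holding cost per unit per year at price C is H = 0.33·C.
Evaluate total cost at each tier's feasible EOQ or, if the EOQ is below the tier, at the tier's minimum quantity.
EOQ at £117.00 = 638.5 (feasible in tier 1): TC = 50,450×£117.00 + (50,450/638.5)×156 + (638.5/2)×0.33×£117.00 = £5,927,302.32.
EOQ at £107.50 = 666.1 < 1100, so use break Q=1100: TC = 50,450×£107.50 + (50,450/1100.0)×156 + (1100.0/2)×0.33×£107.50 = £5,450,040.98.
Lowest total cost is £5,450,040.98 at Q = 1100.0.

Q* ≈ 1,100 gearboxes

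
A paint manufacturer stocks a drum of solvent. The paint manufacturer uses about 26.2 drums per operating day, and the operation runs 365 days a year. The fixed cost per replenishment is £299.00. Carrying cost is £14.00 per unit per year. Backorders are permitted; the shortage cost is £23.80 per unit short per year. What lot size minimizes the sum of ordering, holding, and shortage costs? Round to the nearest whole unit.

Q* ≈ 805 drums

Annual demand D = 26.2 × 365 = 9,563.
With planned backorders, Q* = √(2DS/H) · √((H+B)/B).
√(2DS/H) = √(2 × 9,563 × 299 / 14) = 639.122.
√((H+B)/B) = √((14+23.8)/23.8) = 1.2603.
Q* ≈ 805.455.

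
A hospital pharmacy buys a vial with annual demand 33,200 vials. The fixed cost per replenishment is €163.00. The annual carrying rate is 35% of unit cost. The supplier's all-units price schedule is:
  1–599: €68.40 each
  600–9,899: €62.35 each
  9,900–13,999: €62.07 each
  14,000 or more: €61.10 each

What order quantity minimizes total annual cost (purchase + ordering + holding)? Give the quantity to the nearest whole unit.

Q* ≈ 704 vials

Holding cost per unit per year at price C is H = 0.35·C.
Candidates are each tier's EOQ (if it falls in that tier) and each price-break quantity.
Tier 1 (€68.40): EOQ = 672.4 exceeds tier's upper bound 599, so this tier is dominated.
EOQ at €62.35 = 704.2 (feasible in tier 2): TC = 33,200×€62.35 + (33,200/704.2)×163 + (704.2/2)×0.35×€62.35 = €2,085,388.45.
EOQ at €62.07 = 705.8 < 9900, so use break Q=9900: TC = 33,200×€62.07 + (33,200/9900.0)×163 + (9900.0/2)×0.35×€62.07 = €2,168,806.90.
EOQ at €61.10 = 711.4 < 14000, so use break Q=14000: TC = 33,200×€61.10 + (33,200/14000.0)×163 + (14000.0/2)×0.35×€61.10 = €2,178,601.54.
Lowest total cost is €2,085,388.45 at Q = 704.2.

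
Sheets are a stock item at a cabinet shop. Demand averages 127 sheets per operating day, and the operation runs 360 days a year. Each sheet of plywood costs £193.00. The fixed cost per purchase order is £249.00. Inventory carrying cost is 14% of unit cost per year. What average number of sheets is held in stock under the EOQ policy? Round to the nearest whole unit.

Average inventory ≈ 459 sheets

Annual demand D = 127 × 360 = 45,720.
Holding cost H = 0.14 × £193.00 = £27.0200 per unit per year.
The optimal lot size = √(2DS/H) = √(2 × 45,720 × 249 / 27.02) ≈ 917.96.
Average inventory = Q*/2 ≈ 917.96 / 2 = 458.981.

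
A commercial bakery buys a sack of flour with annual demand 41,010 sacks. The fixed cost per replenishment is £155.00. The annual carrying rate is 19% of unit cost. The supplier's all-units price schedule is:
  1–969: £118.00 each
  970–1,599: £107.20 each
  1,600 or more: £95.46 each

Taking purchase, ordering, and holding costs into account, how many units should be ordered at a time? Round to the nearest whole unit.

Holding cost per unit per year at price C is H = 0.19·C.
Candidates are each tier's EOQ (if it falls in that tier) and each price-break quantity.
EOQ at £118.00 = 753.0 (feasible in tier 1): TC = 41,010×£118.00 + (41,010/753.0)×155 + (753.0/2)×0.19×£118.00 = £4,856,062.76.
EOQ at £107.20 = 790.0 < 970, so use break Q=970: TC = 41,010×£107.20 + (41,010/970.0)×155 + (970.0/2)×0.19×£107.20 = £4,412,703.62.
EOQ at £95.46 = 837.2 < 1600, so use break Q=1600: TC = 41,010×£95.46 + (41,010/1600.0)×155 + (1600.0/2)×0.19×£95.46 = £3,933,297.36.
Lowest total cost is £3,933,297.36 at Q = 1600.0.

Q* ≈ 1,600 sacks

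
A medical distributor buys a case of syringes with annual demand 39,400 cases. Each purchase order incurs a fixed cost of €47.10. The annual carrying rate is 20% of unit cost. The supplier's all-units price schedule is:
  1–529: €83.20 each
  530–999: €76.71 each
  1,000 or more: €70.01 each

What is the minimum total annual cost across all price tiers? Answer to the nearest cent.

TC* ≈ €2,767,250.74

Holding cost per unit per year at price C is H = 0.20·C.
For each price level, check whether its EOQ is feasible; otherwise the best quantity at that price is the breakpoint.
EOQ at €83.20 = 472.3 (feasible in tier 1): TC = 39,400×€83.20 + (39,400/472.3)×47.1 + (472.3/2)×0.20×€83.20 = €3,285,938.69.
EOQ at €76.71 = 491.8 < 530, so use break Q=530: TC = 39,400×€76.71 + (39,400/530.0)×47.1 + (530.0/2)×0.20×€76.71 = €3,029,941.03.
EOQ at €70.01 = 514.8 < 1000, so use break Q=1000: TC = 39,400×€70.01 + (39,400/1000.0)×47.1 + (1000.0/2)×0.20×€70.01 = €2,767,250.74.
Lowest total cost among the candidates is at Q = 1000.0.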